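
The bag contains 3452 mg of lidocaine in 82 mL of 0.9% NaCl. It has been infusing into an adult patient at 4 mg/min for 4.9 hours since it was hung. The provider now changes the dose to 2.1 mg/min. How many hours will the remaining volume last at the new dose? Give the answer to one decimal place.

18.1 hours

Initial rate:
4 mg/min × 60 min/hr = 240 mg/hr
Concentration = 3452 mg ÷ 82 mL = 42.09756 mg/mL
Rate = 240 mg/hr ÷ 42.09756 mg/mL = 5.701043 mL/hr
Volume infused so far = 5.701043 mL/hr × 4.9 hr = 27.93511 mL
Volume remaining = 82 − 27.93511 = 54.06489 mL
New rate:
2.1 mg/min × 60 min/hr = 126 mg/hr
Rate = 126 mg/hr ÷ 42.09756 mg/mL = 2.993048 mL/hr
Time remaining = 54.06489 mL ÷ 2.993048 mL/hr = 18.06349 hr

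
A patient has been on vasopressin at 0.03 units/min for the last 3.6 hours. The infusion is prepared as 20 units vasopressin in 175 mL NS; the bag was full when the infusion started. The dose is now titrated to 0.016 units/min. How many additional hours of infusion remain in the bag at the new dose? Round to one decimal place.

Initial rate:
0.03 units/min × 60 min/hr = 1.8 units/hr
Concentration = 20 units ÷ 175 mL = 0.1142857 units/mL
Rate = 1.8 units/hr ÷ 0.1142857 units/mL = 15.75 mL/hr
Volume infused so far = 15.75 mL/hr × 3.6 hr = 56.7 mL
Volume remaining = 175 − 56.7 = 118.3 mL
New rate:
0.016 units/min × 60 min/hr = 0.96 units/hr
Rate = 0.96 units/hr ÷ 0.1142857 units/mL = 8.4 mL/hr
Time remaining = 118.3 mL ÷ 8.4 mL/hr = 14.08333 hr

14.1 hours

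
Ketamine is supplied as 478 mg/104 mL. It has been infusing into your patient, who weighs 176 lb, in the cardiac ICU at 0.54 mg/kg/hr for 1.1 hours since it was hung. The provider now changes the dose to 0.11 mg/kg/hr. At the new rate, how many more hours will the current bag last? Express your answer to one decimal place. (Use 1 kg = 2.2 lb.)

Initial rate:
Weight = 176 lb ÷ 2.2 lb/kg = 80 kg
Dose = 0.54 mg/kg/hr × 80 kg = 43.2 mg/hr
Concentration = 478 mg ÷ 104 mL = 4.596154 mg/mL
Rate = 43.2 mg/hr ÷ 4.596154 mg/mL = 9.399163 mL/hr
Volume infused so far = 9.399163 mL/hr × 1.1 hr = 10.33908 mL
Volume remaining = 104 − 10.33908 = 93.66092 mL
New rate:
Dose = 0.11 mg/kg/hr × 80 kg = 8.8 mg/hr
Rate = 8.8 mg/hr ÷ 4.596154 mg/mL = 1.914644 mL/hr
Time remaining = 93.66092 mL ÷ 1.914644 mL/hr = 48.91818 hr

48.9 hours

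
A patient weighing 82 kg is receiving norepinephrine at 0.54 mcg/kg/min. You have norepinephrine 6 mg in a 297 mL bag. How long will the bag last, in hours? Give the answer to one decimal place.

Dose = 0.54 mcg/kg/min × 82 kg = 44.28 mcg/min
44.28 mcg/min × 60 min/hr = 2656.8 mcg/hr
Concentration = 6 mg ÷ 297 mL = 0.02020202 mg/mL = 20.20202 mcg/mL
Rate = 2656.8 mcg/hr ÷ 20.20202 mcg/mL = 131.5116 mL/hr
Duration = 297 mL ÷ 131.5116 mL/hr = 2.258356 hr

2.3 hours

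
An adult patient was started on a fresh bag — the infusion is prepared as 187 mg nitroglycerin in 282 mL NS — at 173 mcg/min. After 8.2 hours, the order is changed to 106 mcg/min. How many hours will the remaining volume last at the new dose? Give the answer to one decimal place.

16.0 hours

Initial rate:
173 mcg/min × 60 min/hr = 10380 mcg/hr
Concentration = 187 mg ÷ 282 mL = 0.6631206 mg/mL = 663.1206 mcg/mL
Rate = 10380 mcg/hr ÷ 663.1206 mcg/mL = 15.65326 mL/hr
Volume infused so far = 15.65326 mL/hr × 8.2 hr = 128.3567 mL
Volume remaining = 282 − 128.3567 = 153.6433 mL
New rate:
106 mcg/min × 60 min/hr = 6360 mcg/hr
Rate = 6360 mcg/hr ÷ 663.1206 mcg/mL = 9.591016 mL/hr
Time remaining = 153.6433 mL ÷ 9.591016 mL/hr = 16.0195 hr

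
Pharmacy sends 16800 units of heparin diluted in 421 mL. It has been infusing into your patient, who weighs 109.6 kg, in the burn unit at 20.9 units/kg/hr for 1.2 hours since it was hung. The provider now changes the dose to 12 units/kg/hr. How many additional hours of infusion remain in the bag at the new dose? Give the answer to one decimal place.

Initial rate:
Dose = 20.9 units/kg/hr × 109.6 kg = 2290.64 units/hr
Concentration = 16800 units ÷ 421 mL = 39.90499 units/mL
Rate = 2290.64 units/hr ÷ 39.90499 units/mL = 57.40235 mL/hr
Volume infused so far = 57.40235 mL/hr × 1.2 hr = 68.88282 mL
Volume remaining = 421 − 68.88282 = 352.1172 mL
New rate:
Dose = 12 units/kg/hr × 109.6 kg = 1315.2 units/hr
Rate = 1315.2 units/hr ÷ 39.90499 units/mL = 32.95829 mL/hr
Time remaining = 352.1172 mL ÷ 32.95829 mL/hr = 10.68372 hr

10.7 hours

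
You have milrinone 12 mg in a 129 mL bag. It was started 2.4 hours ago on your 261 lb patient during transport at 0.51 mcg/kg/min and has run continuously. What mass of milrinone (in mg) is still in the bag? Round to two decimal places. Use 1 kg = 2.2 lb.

Weight = 261 lb ÷ 2.2 lb/kg = 118.6364 kg
Dose = 0.51 mcg/kg/min × 118.6364 kg = 60.50455 mcg/min
60.50455 mcg/min × 60 min/hr = 3630.273 mcg/hr
Concentration = 12 mg ÷ 129 mL = 0.09302326 mg/mL = 93.02326 mcg/mL
Rate = 3630.273 mcg/hr ÷ 93.02326 mcg/mL = 39.02543 mL/hr
Volume infused = 39.02543 mL/hr × 2.4 hr = 93.66104 mL
Volume remaining = 129 − 93.66104 = 35.33896 mL
Drug remaining = 35.33896 mL × 93.02326 mcg/mL = 3287.345 mcg = 3.287345 mg

3.29 mg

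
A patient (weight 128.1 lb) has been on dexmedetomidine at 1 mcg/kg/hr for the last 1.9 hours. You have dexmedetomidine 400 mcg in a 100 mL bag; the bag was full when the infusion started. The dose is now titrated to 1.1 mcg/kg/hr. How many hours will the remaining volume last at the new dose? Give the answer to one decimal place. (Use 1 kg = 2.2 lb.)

Initial rate:
Weight = 128.1 lb ÷ 2.2 lb/kg = 58.22727 kg
Dose = 1 mcg/kg/hr × 58.22727 kg = 58.22727 mcg/hr
Concentration = 400 mcg ÷ 100 mL = 4 mcg/mL
Rate = 58.22727 mcg/hr ÷ 4 mcg/mL = 14.55682 mL/hr
Volume infused so far = 14.55682 mL/hr × 1.9 hr = 27.65795 mL
Volume remaining = 100 − 27.65795 = 72.34205 mL
New rate:
Dose = 1.1 mcg/kg/hr × 58.22727 kg = 64.05 mcg/hr
Rate = 64.05 mcg/hr ÷ 4 mcg/mL = 16.0125 mL/hr
Time remaining = 72.34205 mL ÷ 16.0125 mL/hr = 4.517848 hr

4.5 hours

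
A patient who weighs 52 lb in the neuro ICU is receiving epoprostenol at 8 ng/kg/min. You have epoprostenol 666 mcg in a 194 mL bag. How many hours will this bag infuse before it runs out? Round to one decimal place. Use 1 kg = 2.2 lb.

Weight = 52 lb ÷ 2.2 lb/kg = 23.63636 kg
Dose = 8 ng/kg/min × 23.63636 kg = 189.0909 ng/min
189.0909 ng/min × 60 min/hr = 11345.45 ng/hr
Concentration = 666 mcg ÷ 194 mL = 3.43299 mcg/mL = 3432.99 ng/mL
Rate = 11345.45 ng/hr ÷ 3432.99 ng/mL = 3.304832 mL/hr
Duration = 194 mL ÷ 3.304832 mL/hr = 58.70192 hr

58.7 hours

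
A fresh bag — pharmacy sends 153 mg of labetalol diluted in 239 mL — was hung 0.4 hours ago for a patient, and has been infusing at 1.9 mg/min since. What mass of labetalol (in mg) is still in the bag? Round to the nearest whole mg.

1.9 mg/min × 60 min/hr = 114 mg/hr
Concentration = 153 mg ÷ 239 mL = 0.6401674 mg/mL
Rate = 114 mg/hr ÷ 0.6401674 mg/mL = 178.0784 mL/hr
Volume infused = 178.0784 mL/hr × 0.4 hr = 71.23137 mL
Volume remaining = 239 − 71.23137 = 167.7686 mL
Drug remaining = 167.7686 mL × 0.6401674 mg/mL = 107.4 mg

107 mg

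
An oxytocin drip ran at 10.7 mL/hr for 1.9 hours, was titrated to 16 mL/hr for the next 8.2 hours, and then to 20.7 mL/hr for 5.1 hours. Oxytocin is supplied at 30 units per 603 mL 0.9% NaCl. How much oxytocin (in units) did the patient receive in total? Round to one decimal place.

Concentration = 30 units ÷ 603 mL = 0.04975124 units/mL
Stage 1: 10.7 mL/hr × 1.9 hr = 20.33 mL → 20.33 mL × 0.04975124 units/mL = 1.011443 units
Stage 2: 16 mL/hr × 8.2 hr = 131.2 mL → 131.2 mL × 0.04975124 units/mL = 6.527363 units
Stage 3: 20.7 mL/hr × 5.1 hr = 105.57 mL → 105.57 mL × 0.04975124 units/mL = 5.252239 units
Total = 1.011443 + 6.527363 + 5.252239 = 12.79104 units

12.8 units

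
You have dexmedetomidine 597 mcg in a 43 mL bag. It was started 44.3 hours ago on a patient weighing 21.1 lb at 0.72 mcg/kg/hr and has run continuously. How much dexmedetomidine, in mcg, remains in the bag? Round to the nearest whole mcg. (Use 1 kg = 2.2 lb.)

291 mcg

Weight = 21.1 lb ÷ 2.2 lb/kg = 9.590909 kg
Dose = 0.72 mcg/kg/hr × 9.590909 kg = 6.905455 mcg/hr
Concentration = 597 mcg ÷ 43 mL = 13.88372 mcg/mL
Rate = 6.905455 mcg/hr ÷ 13.88372 mcg/mL = 0.4973778 mL/hr
Volume infused = 0.4973778 mL/hr × 44.3 hr = 22.03384 mL
Volume remaining = 43 − 22.03384 = 20.96616 mL
Drug remaining = 20.96616 mL × 13.88372 mcg/mL = 291.0884 mcg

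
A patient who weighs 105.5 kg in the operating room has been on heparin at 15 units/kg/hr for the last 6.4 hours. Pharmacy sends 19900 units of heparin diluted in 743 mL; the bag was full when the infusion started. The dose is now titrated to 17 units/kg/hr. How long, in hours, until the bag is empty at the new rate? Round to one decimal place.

5.4 hours

Initial rate:
Dose = 15 units/kg/hr × 105.5 kg = 1582.5 units/hr
Concentration = 19900 units ÷ 743 mL = 26.78331 units/mL
Rate = 1582.5 units/hr ÷ 26.78331 units/mL = 59.0853 mL/hr
Volume infused so far = 59.0853 mL/hr × 6.4 hr = 378.1459 mL
Volume remaining = 743 − 378.1459 = 364.8541 mL
New rate:
Dose = 17 units/kg/hr × 105.5 kg = 1793.5 units/hr
Rate = 1793.5 units/hr ÷ 26.78331 units/mL = 66.96334 mL/hr
Time remaining = 364.8541 mL ÷ 66.96334 mL/hr = 5.448564 hr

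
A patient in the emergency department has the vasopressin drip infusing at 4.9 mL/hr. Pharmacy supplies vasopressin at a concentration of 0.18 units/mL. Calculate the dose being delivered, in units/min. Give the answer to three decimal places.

0.015 units/min

Drug rate = 4.9 mL/hr × 0.18 units/mL = 0.882 units/hr
0.882 units/hr ÷ 60 min/hr = 0.0147 units/min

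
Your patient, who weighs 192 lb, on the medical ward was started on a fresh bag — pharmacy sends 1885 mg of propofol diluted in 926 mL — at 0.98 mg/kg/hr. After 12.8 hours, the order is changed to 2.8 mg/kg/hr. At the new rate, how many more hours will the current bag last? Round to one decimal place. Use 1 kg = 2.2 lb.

3.2 hours

Initial rate:
Weight = 192 lb ÷ 2.2 lb/kg = 87.27273 kg
Dose = 0.98 mg/kg/hr × 87.27273 kg = 85.52727 mg/hr
Concentration = 1885 mg ÷ 926 mL = 2.035637 mg/mL
Rate = 85.52727 mg/hr ÷ 2.035637 mg/mL = 42.01499 mL/hr
Volume infused so far = 42.01499 mL/hr × 12.8 hr = 537.7919 mL
Volume remaining = 926 − 537.7919 = 388.2081 mL
New rate:
Dose = 2.8 mg/kg/hr × 87.27273 kg = 244.3636 mg/hr
Rate = 244.3636 mg/hr ÷ 2.035637 mg/mL = 120.0428 mL/hr
Time remaining = 388.2081 mL ÷ 120.0428 mL/hr = 3.233914 hr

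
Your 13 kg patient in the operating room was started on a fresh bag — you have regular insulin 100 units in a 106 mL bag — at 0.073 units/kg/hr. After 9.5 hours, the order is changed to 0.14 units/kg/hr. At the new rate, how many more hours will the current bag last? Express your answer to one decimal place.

Initial rate:
Dose = 0.073 units/kg/hr × 13 kg = 0.949 units/hr
Concentration = 100 units ÷ 106 mL = 0.9433962 units/mL
Rate = 0.949 units/hr ÷ 0.9433962 units/mL = 1.00594 mL/hr
Volume infused so far = 1.00594 mL/hr × 9.5 hr = 9.55643 mL
Volume remaining = 106 − 9.55643 = 96.44357 mL
New rate:
Dose = 0.14 units/kg/hr × 13 kg = 1.82 units/hr
Rate = 1.82 units/hr ÷ 0.9433962 units/mL = 1.9292 mL/hr
Time remaining = 96.44357 mL ÷ 1.9292 mL/hr = 49.99148 hr

50.0 hours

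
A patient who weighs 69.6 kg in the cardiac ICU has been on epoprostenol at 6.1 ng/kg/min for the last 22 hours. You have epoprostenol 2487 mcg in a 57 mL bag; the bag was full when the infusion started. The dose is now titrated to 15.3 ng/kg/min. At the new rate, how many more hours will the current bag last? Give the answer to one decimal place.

Initial rate:
Dose = 6.1 ng/kg/min × 69.6 kg = 424.56 ng/min
424.56 ng/min × 60 min/hr = 25473.6 ng/hr
Concentration = 2487 mcg ÷ 57 mL = 43.63158 mcg/mL = 43631.58 ng/mL
Rate = 25473.6 ng/hr ÷ 43631.58 ng/mL = 0.583834 mL/hr
Volume infused so far = 0.583834 mL/hr × 22 hr = 12.84435 mL
Volume remaining = 57 − 12.84435 = 44.15565 mL
New rate:
Dose = 15.3 ng/kg/min × 69.6 kg = 1064.88 ng/min
1064.88 ng/min × 60 min/hr = 63892.8 ng/hr
Rate = 63892.8 ng/hr ÷ 43631.58 ng/mL = 1.464371 mL/hr
Time remaining = 44.15565 mL ÷ 1.464371 mL/hr = 30.15333 hr

30.2 hours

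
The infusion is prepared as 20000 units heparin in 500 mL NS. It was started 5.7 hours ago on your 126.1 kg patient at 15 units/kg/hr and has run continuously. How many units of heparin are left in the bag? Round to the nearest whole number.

9218 units

Dose = 15 units/kg/hr × 126.1 kg = 1891.5 units/hr
Concentration = 20000 units ÷ 500 mL = 40 units/mL
Rate = 1891.5 units/hr ÷ 40 units/mL = 47.2875 mL/hr
Volume infused = 47.2875 mL/hr × 5.7 hr = 269.5387 mL
Volume remaining = 500 − 269.5387 = 230.4613 mL
Drug remaining = 230.4613 mL × 40 units/mL = 9218.45 units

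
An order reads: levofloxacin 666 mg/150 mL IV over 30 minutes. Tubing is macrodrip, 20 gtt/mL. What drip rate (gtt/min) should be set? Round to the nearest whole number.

150 mL ÷ (30 min) = 5 mL/min
5 mL/min × 20 gtt/mL = 100 gtt/min

100 gtt/min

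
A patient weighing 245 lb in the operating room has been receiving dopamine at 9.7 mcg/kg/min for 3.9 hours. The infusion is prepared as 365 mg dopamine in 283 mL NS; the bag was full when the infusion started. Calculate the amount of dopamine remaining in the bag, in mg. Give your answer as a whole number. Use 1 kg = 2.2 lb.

112 mg

Weight = 245 lb ÷ 2.2 lb/kg = 111.3636 kg
Dose = 9.7 mcg/kg/min × 111.3636 kg = 1080.227 mcg/min
1080.227 mcg/min × 60 min/hr = 64813.64 mcg/hr
Concentration = 365 mg ÷ 283 mL = 1.289753 mg/mL = 1289.753 mcg/mL
Rate = 64813.64 mcg/hr ÷ 1289.753 mcg/mL = 50.25276 mL/hr
Volume infused = 50.25276 mL/hr × 3.9 hr = 195.9858 mL
Volume remaining = 283 − 195.9858 = 87.01422 mL
Drug remaining = 87.01422 mL × 1289.753 mcg/mL = 112226.8 mcg = 112.2268 mg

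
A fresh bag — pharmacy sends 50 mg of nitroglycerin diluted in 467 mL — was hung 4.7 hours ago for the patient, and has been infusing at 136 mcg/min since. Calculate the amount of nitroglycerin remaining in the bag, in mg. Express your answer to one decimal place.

11.6 mg

136 mcg/min × 60 min/hr = 8160 mcg/hr
Concentration = 50 mg ÷ 467 mL = 0.1070664 mg/mL = 107.0664 mcg/mL
Rate = 8160 mcg/hr ÷ 107.0664 mcg/mL = 76.2144 mL/hr
Volume infused = 76.2144 mL/hr × 4.7 hr = 358.2077 mL
Volume remaining = 467 − 358.2077 = 108.7923 mL
Drug remaining = 108.7923 mL × 107.0664 mcg/mL = 11648 mcg = 11.648 mg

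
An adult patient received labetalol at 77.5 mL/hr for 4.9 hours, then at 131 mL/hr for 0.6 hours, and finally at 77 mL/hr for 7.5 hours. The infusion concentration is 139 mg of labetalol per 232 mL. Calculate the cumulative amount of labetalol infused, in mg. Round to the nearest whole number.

621 mg

Concentration = 139 mg ÷ 232 mL = 0.5991379 mg/mL
Stage 1: 77.5 mL/hr × 4.9 hr = 379.75 mL → 379.75 mL × 0.5991379 mg/mL = 227.5226 mg
Stage 2: 131 mL/hr × 0.6 hr = 78.6 mL → 78.6 mL × 0.5991379 mg/mL = 47.09224 mg
Stage 3: 77 mL/hr × 7.5 hr = 577.5 mL → 577.5 mL × 0.5991379 mg/mL = 346.0022 mg
Total = 227.5226 + 47.09224 + 346.0022 = 620.617 mg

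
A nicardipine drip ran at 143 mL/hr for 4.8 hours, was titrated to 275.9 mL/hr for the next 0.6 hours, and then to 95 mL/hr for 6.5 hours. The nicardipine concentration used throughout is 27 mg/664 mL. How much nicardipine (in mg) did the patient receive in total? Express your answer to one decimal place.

Concentration = 27 mg ÷ 664 mL = 0.04066265 mg/mL
Stage 1: 143 mL/hr × 4.8 hr = 686.4 mL → 686.4 mL × 0.04066265 mg/mL = 27.91084 mg
Stage 2: 275.9 mL/hr × 0.6 hr = 165.54 mL → 165.54 mL × 0.04066265 mg/mL = 6.731295 mg
Stage 3: 95 mL/hr × 6.5 hr = 617.5 mL → 617.5 mL × 0.04066265 mg/mL = 25.10919 mg
Total = 27.91084 + 6.731295 + 25.10919 = 59.75133 mg

59.8 mg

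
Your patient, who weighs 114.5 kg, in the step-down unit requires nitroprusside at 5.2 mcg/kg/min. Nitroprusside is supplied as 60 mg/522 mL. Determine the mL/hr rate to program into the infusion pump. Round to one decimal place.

310.8 mL/hr

Dose = 5.2 mcg/kg/min × 114.5 kg = 595.4 mcg/min
595.4 mcg/min × 60 min/hr = 35724 mcg/hr
Concentration = 60 mg ÷ 522 mL = 0.1149425 mg/mL = 114.9425 mcg/mL
Rate = 35724 mcg/hr ÷ 114.9425 mcg/mL = 310.7988 mL/hr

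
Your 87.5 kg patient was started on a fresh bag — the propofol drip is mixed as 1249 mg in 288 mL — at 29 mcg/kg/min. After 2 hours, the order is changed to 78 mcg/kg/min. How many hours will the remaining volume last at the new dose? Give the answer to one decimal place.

2.3 hours

Initial rate:
Dose = 29 mcg/kg/min × 87.5 kg = 2537.5 mcg/min
2537.5 mcg/min × 60 min/hr = 152250 mcg/hr
Concentration = 1249 mg ÷ 288 mL = 4.336806 mg/mL = 4336.806 mcg/mL
Rate = 152250 mcg/hr ÷ 4336.806 mcg/mL = 35.10649 mL/hr
Volume infused so far = 35.10649 mL/hr × 2 hr = 70.21297 mL
Volume remaining = 288 − 70.21297 = 217.787 mL
New rate:
Dose = 78 mcg/kg/min × 87.5 kg = 6825 mcg/min
6825 mcg/min × 60 min/hr = 409500 mcg/hr
Rate = 409500 mcg/hr ÷ 4336.806 mcg/mL = 94.42434 mL/hr
Time remaining = 217.787 mL ÷ 94.42434 mL/hr = 2.306471 hr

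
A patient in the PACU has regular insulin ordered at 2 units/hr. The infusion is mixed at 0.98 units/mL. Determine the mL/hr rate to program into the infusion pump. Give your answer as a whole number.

2 mL/hr

Rate = 2 units/hr ÷ 0.98 units/mL = 2.040816 mL/hr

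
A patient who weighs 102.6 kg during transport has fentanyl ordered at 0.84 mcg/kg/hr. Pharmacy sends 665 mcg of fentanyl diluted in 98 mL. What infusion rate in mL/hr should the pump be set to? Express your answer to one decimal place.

Dose = 0.84 mcg/kg/hr × 102.6 kg = 86.184 mcg/hr
Concentration = 665 mcg ÷ 98 mL = 6.785714 mcg/mL
Rate = 86.184 mcg/hr ÷ 6.785714 mcg/mL = 12.7008 mL/hr

12.7 mL/hr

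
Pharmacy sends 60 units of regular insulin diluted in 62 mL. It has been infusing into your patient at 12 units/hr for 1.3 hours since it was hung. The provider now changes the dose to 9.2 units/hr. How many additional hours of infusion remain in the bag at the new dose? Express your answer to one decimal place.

Initial rate:
Concentration = 60 units ÷ 62 mL = 0.9677419 units/mL
Rate = 12 units/hr ÷ 0.9677419 units/mL = 12.4 mL/hr
Volume infused so far = 12.4 mL/hr × 1.3 hr = 16.12 mL
Volume remaining = 62 − 16.12 = 45.88 mL
New rate:
Rate = 9.2 units/hr ÷ 0.9677419 units/mL = 9.506667 mL/hr
Time remaining = 45.88 mL ÷ 9.506667 mL/hr = 4.826087 hr

4.8 hours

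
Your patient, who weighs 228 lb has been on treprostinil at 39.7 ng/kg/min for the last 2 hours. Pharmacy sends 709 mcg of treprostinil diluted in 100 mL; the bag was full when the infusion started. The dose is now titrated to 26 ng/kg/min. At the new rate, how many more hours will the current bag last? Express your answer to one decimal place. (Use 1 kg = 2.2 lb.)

1.3 hours

Initial rate:
Weight = 228 lb ÷ 2.2 lb/kg = 103.6364 kg
Dose = 39.7 ng/kg/min × 103.6364 kg = 4114.364 ng/min
4114.364 ng/min × 60 min/hr = 246861.8 ng/hr
Concentration = 709 mcg ÷ 100 mL = 7.09 mcg/mL = 7090 ng/mL
Rate = 246861.8 ng/hr ÷ 7090 ng/mL = 34.81831 mL/hr
Volume infused so far = 34.81831 mL/hr × 2 hr = 69.63662 mL
Volume remaining = 100 − 69.63662 = 30.36338 mL
New rate:
Dose = 26 ng/kg/min × 103.6364 kg = 2694.545 ng/min
2694.545 ng/min × 60 min/hr = 161672.7 ng/hr
Rate = 161672.7 ng/hr ÷ 7090 ng/mL = 22.80292 mL/hr
Time remaining = 30.36338 mL ÷ 22.80292 mL/hr = 1.331556 hr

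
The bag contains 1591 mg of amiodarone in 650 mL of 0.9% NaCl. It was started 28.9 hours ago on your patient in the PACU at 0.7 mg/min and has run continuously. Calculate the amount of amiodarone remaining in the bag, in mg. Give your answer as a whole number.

377 mg

0.7 mg/min × 60 min/hr = 42 mg/hr
Concentration = 1591 mg ÷ 650 mL = 2.447692 mg/mL
Rate = 42 mg/hr ÷ 2.447692 mg/mL = 17.15902 mL/hr
Volume infused = 17.15902 mL/hr × 28.9 hr = 495.8957 mL
Volume remaining = 650 − 495.8957 = 154.1043 mL
Drug remaining = 154.1043 mL × 2.447692 mg/mL = 377.2 mg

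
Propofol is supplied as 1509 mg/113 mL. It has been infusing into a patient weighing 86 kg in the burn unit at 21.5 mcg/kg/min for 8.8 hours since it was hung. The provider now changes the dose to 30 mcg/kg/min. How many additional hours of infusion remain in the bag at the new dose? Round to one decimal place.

3.4 hours

Initial rate:
Dose = 21.5 mcg/kg/min × 86 kg = 1849 mcg/min
1849 mcg/min × 60 min/hr = 110940 mcg/hr
Concentration = 1509 mg ÷ 113 mL = 13.35398 mg/mL = 13353.98 mcg/mL
Rate = 110940 mcg/hr ÷ 13353.98 mcg/mL = 8.307634 mL/hr
Volume infused so far = 8.307634 mL/hr × 8.8 hr = 73.10718 mL
Volume remaining = 113 − 73.10718 = 39.89282 mL
New rate:
Dose = 30 mcg/kg/min × 86 kg = 2580 mcg/min
2580 mcg/min × 60 min/hr = 154800 mcg/hr
Rate = 154800 mcg/hr ÷ 13353.98 mcg/mL = 11.59205 mL/hr
Time remaining = 39.89282 mL ÷ 11.59205 mL/hr = 3.441395 hr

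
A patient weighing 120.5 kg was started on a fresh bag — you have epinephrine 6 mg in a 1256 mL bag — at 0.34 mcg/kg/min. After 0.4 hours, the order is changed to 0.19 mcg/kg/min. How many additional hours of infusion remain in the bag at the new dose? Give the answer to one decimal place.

3.7 hours

Initial rate:
Dose = 0.34 mcg/kg/min × 120.5 kg = 40.97 mcg/min
40.97 mcg/min × 60 min/hr = 2458.2 mcg/hr
Concentration = 6 mg ÷ 1256 mL = 0.00477707 mg/mL = 4.77707 mcg/mL
Rate = 2458.2 mcg/hr ÷ 4.77707 mcg/mL = 514.5832 mL/hr
Volume infused so far = 514.5832 mL/hr × 0.4 hr = 205.8333 mL
Volume remaining = 1256 − 205.8333 = 1050.167 mL
New rate:
Dose = 0.19 mcg/kg/min × 120.5 kg = 22.895 mcg/min
22.895 mcg/min × 60 min/hr = 1373.7 mcg/hr
Rate = 1373.7 mcg/hr ÷ 4.77707 mcg/mL = 287.5612 mL/hr
Time remaining = 1050.167 mL ÷ 287.5612 mL/hr = 3.651976 hr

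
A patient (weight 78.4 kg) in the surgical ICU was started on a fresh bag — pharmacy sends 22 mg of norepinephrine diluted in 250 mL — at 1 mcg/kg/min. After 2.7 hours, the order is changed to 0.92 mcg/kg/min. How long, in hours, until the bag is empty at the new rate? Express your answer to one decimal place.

Initial rate:
Dose = 1 mcg/kg/min × 78.4 kg = 78.4 mcg/min
78.4 mcg/min × 60 min/hr = 4704 mcg/hr
Concentration = 22 mg ÷ 250 mL = 0.088 mg/mL = 88 mcg/mL
Rate = 4704 mcg/hr ÷ 88 mcg/mL = 53.45455 mL/hr
Volume infused so far = 53.45455 mL/hr × 2.7 hr = 144.3273 mL
Volume remaining = 250 − 144.3273 = 105.6727 mL
New rate:
Dose = 0.92 mcg/kg/min × 78.4 kg = 72.128 mcg/min
72.128 mcg/min × 60 min/hr = 4327.68 mcg/hr
Rate = 4327.68 mcg/hr ÷ 88 mcg/mL = 49.17818 mL/hr
Time remaining = 105.6727 mL ÷ 49.17818 mL/hr = 2.148773 hr

2.1 hours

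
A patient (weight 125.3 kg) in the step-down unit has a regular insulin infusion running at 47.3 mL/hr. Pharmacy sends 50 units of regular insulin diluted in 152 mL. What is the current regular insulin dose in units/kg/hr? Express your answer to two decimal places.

0.12 units/kg/hr

Concentration = 50 units ÷ 152 mL = 0.3289474 units/mL
Drug rate = 47.3 mL/hr × 0.3289474 units/mL = 15.55921 units/hr
15.55921 units/hr ÷ 125.3 kg = 0.1241757 units/kg/hr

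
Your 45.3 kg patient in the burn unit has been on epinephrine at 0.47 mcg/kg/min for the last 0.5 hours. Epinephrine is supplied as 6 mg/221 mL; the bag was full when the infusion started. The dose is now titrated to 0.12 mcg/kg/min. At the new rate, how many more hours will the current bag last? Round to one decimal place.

Initial rate:
Dose = 0.47 mcg/kg/min × 45.3 kg = 21.291 mcg/min
21.291 mcg/min × 60 min/hr = 1277.46 mcg/hr
Concentration = 6 mg ÷ 221 mL = 0.02714932 mg/mL = 27.14932 mcg/mL
Rate = 1277.46 mcg/hr ÷ 27.14932 mcg/mL = 47.05311 mL/hr
Volume infused so far = 47.05311 mL/hr × 0.5 hr = 23.52655 mL
Volume remaining = 221 − 23.52655 = 197.4734 mL
New rate:
Dose = 0.12 mcg/kg/min × 45.3 kg = 5.436 mcg/min
5.436 mcg/min × 60 min/hr = 326.16 mcg/hr
Rate = 326.16 mcg/hr ÷ 27.14932 mcg/mL = 12.01356 mL/hr
Time remaining = 197.4734 mL ÷ 12.01356 mL/hr = 16.43755 hr

16.4 hours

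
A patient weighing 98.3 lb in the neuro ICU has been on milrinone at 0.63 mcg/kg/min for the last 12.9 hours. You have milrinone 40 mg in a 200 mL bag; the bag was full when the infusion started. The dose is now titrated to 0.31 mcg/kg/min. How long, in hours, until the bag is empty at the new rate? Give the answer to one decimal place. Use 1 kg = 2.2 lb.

21.9 hours

Initial rate:
Weight = 98.3 lb ÷ 2.2 lb/kg = 44.68182 kg
Dose = 0.63 mcg/kg/min × 44.68182 kg = 28.14955 mcg/min
28.14955 mcg/min × 60 min/hr = 1688.973 mcg/hr
Concentration = 40 mg ÷ 200 mL = 0.2 mg/mL = 200 mcg/mL
Rate = 1688.973 mcg/hr ÷ 200 mcg/mL = 8.444864 mL/hr
Volume infused so far = 8.444864 mL/hr × 12.9 hr = 108.9387 mL
Volume remaining = 200 − 108.9387 = 91.06126 mL
New rate:
Dose = 0.31 mcg/kg/min × 44.68182 kg = 13.85136 mcg/min
13.85136 mcg/min × 60 min/hr = 831.0818 mcg/hr
Rate = 831.0818 mcg/hr ÷ 200 mcg/mL = 4.155409 mL/hr
Time remaining = 91.06126 mL ÷ 4.155409 mL/hr = 21.91391 hr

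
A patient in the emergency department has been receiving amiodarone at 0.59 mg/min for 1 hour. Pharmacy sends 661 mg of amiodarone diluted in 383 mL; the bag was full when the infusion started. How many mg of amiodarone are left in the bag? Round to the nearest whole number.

626 mg

0.59 mg/min × 60 min/hr = 35.4 mg/hr
Concentration = 661 mg ÷ 383 mL = 1.725849 mg/mL
Rate = 35.4 mg/hr ÷ 1.725849 mg/mL = 20.51165 mL/hr
Volume infused = 20.51165 mL/hr × 1 hr = 20.51165 mL
Volume remaining = 383 − 20.51165 = 362.4884 mL
Drug remaining = 362.4884 mL × 1.725849 mg/mL = 625.6 mg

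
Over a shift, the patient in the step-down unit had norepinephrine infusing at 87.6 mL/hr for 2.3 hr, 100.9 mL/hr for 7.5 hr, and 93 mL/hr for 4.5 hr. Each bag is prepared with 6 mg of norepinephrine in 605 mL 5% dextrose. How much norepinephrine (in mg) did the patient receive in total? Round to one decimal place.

13.7 mg

Concentration = 6 mg ÷ 605 mL = 0.009917355 mg/mL
Stage 1: 87.6 mL/hr × 2.3 hr = 201.48 mL → 201.48 mL × 0.009917355 mg/mL = 1.998149 mg
Stage 2: 100.9 mL/hr × 7.5 hr = 756.75 mL → 756.75 mL × 0.009917355 mg/mL = 7.504959 mg
Stage 3: 93 mL/hr × 4.5 hr = 418.5 mL → 418.5 mL × 0.009917355 mg/mL = 4.150413 mg
Total = 1.998149 + 7.504959 + 4.150413 = 13.65352 mg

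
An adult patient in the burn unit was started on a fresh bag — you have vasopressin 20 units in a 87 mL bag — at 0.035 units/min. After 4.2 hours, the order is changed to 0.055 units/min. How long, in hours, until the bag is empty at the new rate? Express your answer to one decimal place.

3.4 hours

Initial rate:
0.035 units/min × 60 min/hr = 2.1 units/hr
Concentration = 20 units ÷ 87 mL = 0.2298851 units/mL
Rate = 2.1 units/hr ÷ 0.2298851 units/mL = 9.135 mL/hr
Volume infused so far = 9.135 mL/hr × 4.2 hr = 38.367 mL
Volume remaining = 87 − 38.367 = 48.633 mL
New rate:
0.055 units/min × 60 min/hr = 3.3 units/hr
Rate = 3.3 units/hr ÷ 0.2298851 units/mL = 14.355 mL/hr
Time remaining = 48.633 mL ÷ 14.355 mL/hr = 3.387879 hr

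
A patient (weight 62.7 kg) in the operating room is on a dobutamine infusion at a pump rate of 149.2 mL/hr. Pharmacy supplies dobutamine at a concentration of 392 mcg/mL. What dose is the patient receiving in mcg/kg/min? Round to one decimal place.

Drug rate = 149.2 mL/hr × 392 mcg/mL = 58486.4 mcg/hr
58486.4 mcg/hr ÷ 60 min/hr = 974.7733 mcg/min
974.7733 mcg/min ÷ 62.7 kg = 15.54662 mcg/kg/min

15.5 mcg/kg/min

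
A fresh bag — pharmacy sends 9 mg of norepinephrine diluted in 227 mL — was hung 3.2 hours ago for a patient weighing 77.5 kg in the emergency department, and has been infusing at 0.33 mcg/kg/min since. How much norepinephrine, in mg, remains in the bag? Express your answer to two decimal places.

4.09 mg

Dose = 0.33 mcg/kg/min × 77.5 kg = 25.575 mcg/min
25.575 mcg/min × 60 min/hr = 1534.5 mcg/hr
Concentration = 9 mg ÷ 227 mL = 0.03964758 mg/mL = 39.64758 mcg/mL
Rate = 1534.5 mcg/hr ÷ 39.64758 mcg/mL = 38.7035 mL/hr
Volume infused = 38.7035 mL/hr × 3.2 hr = 123.8512 mL
Volume remaining = 227 − 123.8512 = 103.1488 mL
Drug remaining = 103.1488 mL × 39.64758 mcg/mL = 4089.6 mcg = 4.0896 mg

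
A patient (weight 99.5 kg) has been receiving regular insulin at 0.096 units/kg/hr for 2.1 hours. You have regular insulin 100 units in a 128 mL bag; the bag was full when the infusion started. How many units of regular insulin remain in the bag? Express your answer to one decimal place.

Dose = 0.096 units/kg/hr × 99.5 kg = 9.552 units/hr
Concentration = 100 units ÷ 128 mL = 0.78125 units/mL
Rate = 9.552 units/hr ÷ 0.78125 units/mL = 12.22656 mL/hr
Volume infused = 12.22656 mL/hr × 2.1 hr = 25.67578 mL
Volume remaining = 128 − 25.67578 = 102.3242 mL
Drug remaining = 102.3242 mL × 0.78125 units/mL = 79.9408 units

79.9 units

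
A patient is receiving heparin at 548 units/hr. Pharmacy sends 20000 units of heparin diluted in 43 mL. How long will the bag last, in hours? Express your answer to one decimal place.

Concentration = 20000 units ÷ 43 mL = 465.1163 units/mL
Rate = 548 units/hr ÷ 465.1163 units/mL = 1.1782 mL/hr
Duration = 43 mL ÷ 1.1782 mL/hr = 36.49635 hr

36.5 hours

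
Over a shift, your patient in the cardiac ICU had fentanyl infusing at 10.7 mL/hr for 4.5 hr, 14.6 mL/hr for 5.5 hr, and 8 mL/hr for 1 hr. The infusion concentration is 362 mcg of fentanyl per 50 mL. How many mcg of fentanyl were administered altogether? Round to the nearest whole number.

Concentration = 362 mcg ÷ 50 mL = 7.24 mcg/mL
Stage 1: 10.7 mL/hr × 4.5 hr = 48.15 mL → 48.15 mL × 7.24 mcg/mL = 348.606 mcg
Stage 2: 14.6 mL/hr × 5.5 hr = 80.3 mL → 80.3 mL × 7.24 mcg/mL = 581.372 mcg
Stage 3: 8 mL/hr × 1 hr = 8 mL → 8 mL × 7.24 mcg/mL = 57.92 mcg
Total = 348.606 + 581.372 + 57.92 = 987.898 mcg

988 mcg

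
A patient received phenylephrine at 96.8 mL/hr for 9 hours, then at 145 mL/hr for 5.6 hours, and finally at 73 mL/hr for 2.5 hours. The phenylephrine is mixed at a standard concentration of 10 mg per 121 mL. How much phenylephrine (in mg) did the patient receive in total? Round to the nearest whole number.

Concentration = 10 mg ÷ 121 mL = 0.08264463 mg/mL
Stage 1: 96.8 mL/hr × 9 hr = 871.2 mL → 871.2 mL × 0.08264463 mg/mL = 72 mg
Stage 2: 145 mL/hr × 5.6 hr = 812 mL → 812 mL × 0.08264463 mg/mL = 67.10744 mg
Stage 3: 73 mL/hr × 2.5 hr = 182.5 mL → 182.5 mL × 0.08264463 mg/mL = 15.08264 mg
Total = 72 + 67.10744 + 15.08264 = 154.1901 mg

154 mg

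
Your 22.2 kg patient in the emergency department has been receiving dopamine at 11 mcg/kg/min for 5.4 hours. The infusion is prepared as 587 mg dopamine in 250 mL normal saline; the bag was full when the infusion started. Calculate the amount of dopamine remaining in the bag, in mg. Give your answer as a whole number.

508 mg

Dose = 11 mcg/kg/min × 22.2 kg = 244.2 mcg/min
244.2 mcg/min × 60 min/hr = 14652 mcg/hr
Concentration = 587 mg ÷ 250 mL = 2.348 mg/mL = 2348 mcg/mL
Rate = 14652 mcg/hr ÷ 2348 mcg/mL = 6.240204 mL/hr
Volume infused = 6.240204 mL/hr × 5.4 hr = 33.6971 mL
Volume remaining = 250 − 33.6971 = 216.3029 mL
Drug remaining = 216.3029 mL × 2348 mcg/mL = 507879.2 mcg = 507.8792 mg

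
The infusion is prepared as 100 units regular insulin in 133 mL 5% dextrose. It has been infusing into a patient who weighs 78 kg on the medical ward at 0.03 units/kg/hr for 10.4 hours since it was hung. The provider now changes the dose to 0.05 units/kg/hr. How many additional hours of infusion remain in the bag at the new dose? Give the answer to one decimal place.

Initial rate:
Dose = 0.03 units/kg/hr × 78 kg = 2.34 units/hr
Concentration = 100 units ÷ 133 mL = 0.7518797 units/mL
Rate = 2.34 units/hr ÷ 0.7518797 units/mL = 3.1122 mL/hr
Volume infused so far = 3.1122 mL/hr × 10.4 hr = 32.36688 mL
Volume remaining = 133 − 32.36688 = 100.6331 mL
New rate:
Dose = 0.05 units/kg/hr × 78 kg = 3.9 units/hr
Rate = 3.9 units/hr ÷ 0.7518797 units/mL = 5.187 mL/hr
Time remaining = 100.6331 mL ÷ 5.187 mL/hr = 19.40103 hr

19.4 hours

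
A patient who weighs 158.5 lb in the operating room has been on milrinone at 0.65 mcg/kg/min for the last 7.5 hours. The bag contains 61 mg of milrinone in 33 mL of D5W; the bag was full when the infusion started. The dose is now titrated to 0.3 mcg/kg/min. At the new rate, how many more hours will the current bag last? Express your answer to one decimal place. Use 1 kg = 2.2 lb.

30.8 hours

Initial rate:
Weight = 158.5 lb ÷ 2.2 lb/kg = 72.04545 kg
Dose = 0.65 mcg/kg/min × 72.04545 kg = 46.82955 mcg/min
46.82955 mcg/min × 60 min/hr = 2809.773 mcg/hr
Concentration = 61 mg ÷ 33 mL = 1.848485 mg/mL = 1848.485 mcg/mL
Rate = 2809.773 mcg/hr ÷ 1848.485 mcg/mL = 1.520041 mL/hr
Volume infused so far = 1.520041 mL/hr × 7.5 hr = 11.40031 mL
Volume remaining = 33 − 11.40031 = 21.59969 mL
New rate:
Dose = 0.3 mcg/kg/min × 72.04545 kg = 21.61364 mcg/min
21.61364 mcg/min × 60 min/hr = 1296.818 mcg/hr
Rate = 1296.818 mcg/hr ÷ 1848.485 mcg/mL = 0.7015574 mL/hr
Time remaining = 21.59969 mL ÷ 0.7015574 mL/hr = 30.78821 hr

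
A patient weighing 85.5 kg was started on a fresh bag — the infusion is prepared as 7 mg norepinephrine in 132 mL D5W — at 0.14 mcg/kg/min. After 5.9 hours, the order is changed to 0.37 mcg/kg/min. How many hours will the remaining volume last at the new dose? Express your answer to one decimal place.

1.5 hours

Initial rate:
Dose = 0.14 mcg/kg/min × 85.5 kg = 11.97 mcg/min
11.97 mcg/min × 60 min/hr = 718.2 mcg/hr
Concentration = 7 mg ÷ 132 mL = 0.0530303 mg/mL = 53.0303 mcg/mL
Rate = 718.2 mcg/hr ÷ 53.0303 mcg/mL = 13.5432 mL/hr
Volume infused so far = 13.5432 mL/hr × 5.9 hr = 79.90488 mL
Volume remaining = 132 − 79.90488 = 52.09512 mL
New rate:
Dose = 0.37 mcg/kg/min × 85.5 kg = 31.635 mcg/min
31.635 mcg/min × 60 min/hr = 1898.1 mcg/hr
Rate = 1898.1 mcg/hr ÷ 53.0303 mcg/mL = 35.79274 mL/hr
Time remaining = 52.09512 mL ÷ 35.79274 mL/hr = 1.455466 hr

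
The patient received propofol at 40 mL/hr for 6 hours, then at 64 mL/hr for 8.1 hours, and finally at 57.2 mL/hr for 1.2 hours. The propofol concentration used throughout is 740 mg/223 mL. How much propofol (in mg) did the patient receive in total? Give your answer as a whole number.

Concentration = 740 mg ÷ 223 mL = 3.318386 mg/mL
Stage 1: 40 mL/hr × 6 hr = 240 mL → 240 mL × 3.318386 mg/mL = 796.4126 mg
Stage 2: 64 mL/hr × 8.1 hr = 518.4 mL → 518.4 mL × 3.318386 mg/mL = 1720.251 mg
Stage 3: 57.2 mL/hr × 1.2 hr = 68.64 mL → 68.64 mL × 3.318386 mg/mL = 227.774 mg
Total = 796.4126 + 1720.251 + 227.774 = 2744.438 mg

2744 mg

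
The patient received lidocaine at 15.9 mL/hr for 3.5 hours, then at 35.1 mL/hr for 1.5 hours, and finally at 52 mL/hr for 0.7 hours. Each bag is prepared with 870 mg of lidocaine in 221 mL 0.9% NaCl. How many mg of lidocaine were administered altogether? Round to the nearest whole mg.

570 mg

Concentration = 870 mg ÷ 221 mL = 3.936652 mg/mL
Stage 1: 15.9 mL/hr × 3.5 hr = 55.65 mL → 55.65 mL × 3.936652 mg/mL = 219.0747 mg
Stage 2: 35.1 mL/hr × 1.5 hr = 52.65 mL → 52.65 mL × 3.936652 mg/mL = 207.2647 mg
Stage 3: 52 mL/hr × 0.7 hr = 36.4 mL → 36.4 mL × 3.936652 mg/mL = 143.2941 mg
Total = 219.0747 + 207.2647 + 143.2941 = 569.6335 mg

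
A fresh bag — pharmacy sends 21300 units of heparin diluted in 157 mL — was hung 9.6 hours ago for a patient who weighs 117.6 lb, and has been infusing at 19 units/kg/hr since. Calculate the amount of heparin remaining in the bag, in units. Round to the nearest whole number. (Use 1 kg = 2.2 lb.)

Weight = 117.6 lb ÷ 2.2 lb/kg = 53.45455 kg
Dose = 19 units/kg/hr × 53.45455 kg = 1015.636 units/hr
Concentration = 21300 units ÷ 157 mL = 135.6688 units/mL
Rate = 1015.636 units/hr ÷ 135.6688 units/mL = 7.486146 mL/hr
Volume infused = 7.486146 mL/hr × 9.6 hr = 71.867 mL
Volume remaining = 157 − 71.867 = 85.133 mL
Drug remaining = 85.133 mL × 135.6688 units/mL = 11549.89 units

11550 units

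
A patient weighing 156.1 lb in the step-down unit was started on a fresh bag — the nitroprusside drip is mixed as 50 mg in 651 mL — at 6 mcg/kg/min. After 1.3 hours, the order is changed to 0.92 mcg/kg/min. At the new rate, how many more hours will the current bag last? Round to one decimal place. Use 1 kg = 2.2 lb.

4.3 hours

Initial rate:
Weight = 156.1 lb ÷ 2.2 lb/kg = 70.95455 kg
Dose = 6 mcg/kg/min × 70.95455 kg = 425.7273 mcg/min
425.7273 mcg/min × 60 min/hr = 25543.64 mcg/hr
Concentration = 50 mg ÷ 651 mL = 0.07680492 mg/mL = 76.80492 mcg/mL
Rate = 25543.64 mcg/hr ÷ 76.80492 mcg/mL = 332.5781 mL/hr
Volume infused so far = 332.5781 mL/hr × 1.3 hr = 432.3516 mL
Volume remaining = 651 − 432.3516 = 218.6484 mL
New rate:
Dose = 0.92 mcg/kg/min × 70.95455 kg = 65.27818 mcg/min
65.27818 mcg/min × 60 min/hr = 3916.691 mcg/hr
Rate = 3916.691 mcg/hr ÷ 76.80492 mcg/mL = 50.99532 mL/hr
Time remaining = 218.6484 mL ÷ 50.99532 mL/hr = 4.287618 hr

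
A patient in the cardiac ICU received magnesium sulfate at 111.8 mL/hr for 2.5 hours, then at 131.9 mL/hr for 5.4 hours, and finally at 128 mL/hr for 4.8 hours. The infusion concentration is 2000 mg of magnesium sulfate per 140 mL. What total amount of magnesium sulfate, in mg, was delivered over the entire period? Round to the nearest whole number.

Concentration = 2000 mg ÷ 140 mL = 14.28571 mg/mL
Stage 1: 111.8 mL/hr × 2.5 hr = 279.5 mL → 279.5 mL × 14.28571 mg/mL = 3992.857 mg
Stage 2: 131.9 mL/hr × 5.4 hr = 712.26 mL → 712.26 mL × 14.28571 mg/mL = 10175.14 mg
Stage 3: 128 mL/hr × 4.8 hr = 614.4 mL → 614.4 mL × 14.28571 mg/mL = 8777.143 mg
Total = 3992.857 + 10175.14 + 8777.143 = 22945.14 mg

22945 mg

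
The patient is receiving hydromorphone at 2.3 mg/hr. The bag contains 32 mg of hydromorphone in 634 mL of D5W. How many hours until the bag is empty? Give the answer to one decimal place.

13.9 hours

Concentration = 32 mg ÷ 634 mL = 0.05047319 mg/mL
Rate = 2.3 mg/hr ÷ 0.05047319 mg/mL = 45.56875 mL/hr
Duration = 634 mL ÷ 45.56875 mL/hr = 13.91304 hr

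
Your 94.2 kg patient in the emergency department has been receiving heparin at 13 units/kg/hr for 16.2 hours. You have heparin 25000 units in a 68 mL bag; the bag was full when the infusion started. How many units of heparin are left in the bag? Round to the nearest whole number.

5161 units

Dose = 13 units/kg/hr × 94.2 kg = 1224.6 units/hr
Concentration = 25000 units ÷ 68 mL = 367.6471 units/mL
Rate = 1224.6 units/hr ÷ 367.6471 units/mL = 3.330912 mL/hr
Volume infused = 3.330912 mL/hr × 16.2 hr = 53.96077 mL
Volume remaining = 68 − 53.96077 = 14.03923 mL
Drug remaining = 14.03923 mL × 367.6471 units/mL = 5161.48 units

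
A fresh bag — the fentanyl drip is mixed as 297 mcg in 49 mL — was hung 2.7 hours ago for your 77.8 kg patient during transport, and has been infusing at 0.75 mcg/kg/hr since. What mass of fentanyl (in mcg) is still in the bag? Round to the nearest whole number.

Dose = 0.75 mcg/kg/hr × 77.8 kg = 58.35 mcg/hr
Concentration = 297 mcg ÷ 49 mL = 6.061224 mcg/mL
Rate = 58.35 mcg/hr ÷ 6.061224 mcg/mL = 9.626768 mL/hr
Volume infused = 9.626768 mL/hr × 2.7 hr = 25.99227 mL
Volume remaining = 49 − 25.99227 = 23.00773 mL
Drug remaining = 23.00773 mL × 6.061224 mcg/mL = 139.455 mcg

139 mcg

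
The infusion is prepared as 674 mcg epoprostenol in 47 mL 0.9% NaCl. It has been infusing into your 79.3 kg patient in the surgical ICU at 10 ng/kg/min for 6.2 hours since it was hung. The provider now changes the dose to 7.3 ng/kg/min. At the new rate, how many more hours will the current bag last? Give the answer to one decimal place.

Initial rate:
Dose = 10 ng/kg/min × 79.3 kg = 793 ng/min
793 ng/min × 60 min/hr = 47580 ng/hr
Concentration = 674 mcg ÷ 47 mL = 14.34043 mcg/mL = 14340.43 ng/mL
Rate = 47580 ng/hr ÷ 14340.43 ng/mL = 3.317893 mL/hr
Volume infused so far = 3.317893 mL/hr × 6.2 hr = 20.57094 mL
Volume remaining = 47 − 20.57094 = 26.42906 mL
New rate:
Dose = 7.3 ng/kg/min × 79.3 kg = 578.89 ng/min
578.89 ng/min × 60 min/hr = 34733.4 ng/hr
Rate = 34733.4 ng/hr ÷ 14340.43 ng/mL = 2.422062 mL/hr
Time remaining = 26.42906 mL ÷ 2.422062 mL/hr = 10.9118 hr

10.9 hours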